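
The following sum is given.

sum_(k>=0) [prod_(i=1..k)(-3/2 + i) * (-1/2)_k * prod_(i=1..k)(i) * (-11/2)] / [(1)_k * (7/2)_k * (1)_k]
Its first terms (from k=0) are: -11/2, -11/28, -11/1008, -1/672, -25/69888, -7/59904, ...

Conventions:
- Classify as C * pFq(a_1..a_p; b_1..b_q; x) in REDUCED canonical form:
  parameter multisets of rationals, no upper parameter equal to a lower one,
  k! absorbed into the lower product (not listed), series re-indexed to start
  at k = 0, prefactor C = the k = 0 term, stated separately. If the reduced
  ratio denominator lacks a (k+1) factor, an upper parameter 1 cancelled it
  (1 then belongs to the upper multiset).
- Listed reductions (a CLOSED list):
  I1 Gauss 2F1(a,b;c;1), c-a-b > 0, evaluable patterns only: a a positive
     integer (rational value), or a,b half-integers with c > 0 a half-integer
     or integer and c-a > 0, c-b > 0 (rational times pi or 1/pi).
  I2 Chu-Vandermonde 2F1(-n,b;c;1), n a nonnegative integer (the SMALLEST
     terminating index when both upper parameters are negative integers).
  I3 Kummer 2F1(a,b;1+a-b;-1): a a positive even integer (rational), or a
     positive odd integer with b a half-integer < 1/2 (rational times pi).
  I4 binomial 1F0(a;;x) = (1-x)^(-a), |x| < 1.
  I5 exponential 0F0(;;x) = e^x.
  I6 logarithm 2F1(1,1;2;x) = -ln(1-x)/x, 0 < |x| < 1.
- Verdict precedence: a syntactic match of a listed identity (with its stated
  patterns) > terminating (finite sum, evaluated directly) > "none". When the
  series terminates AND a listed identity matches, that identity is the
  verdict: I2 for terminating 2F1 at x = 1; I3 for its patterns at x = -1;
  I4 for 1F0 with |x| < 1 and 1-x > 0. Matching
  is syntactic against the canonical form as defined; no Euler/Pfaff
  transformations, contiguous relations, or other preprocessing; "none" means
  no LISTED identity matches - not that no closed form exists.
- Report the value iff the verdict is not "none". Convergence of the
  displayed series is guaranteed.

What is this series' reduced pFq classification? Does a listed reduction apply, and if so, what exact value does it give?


Key observation: from the first term -11/2: the parameter 1 appears in both the upper and lower lists and cancels.
Adjacent-term ratio: r(k) = 1 * (k-1/2) (k-1/2) / [(k+7/2) (k+1)] - rational; roots negated = parameters, x = 1, C = -11/2.

x = 1 here; the reduced form reads 2F1, upper {-1/2, -1/2}, lower {7/2}, C = -11/2. Verdict: this is the half-integer Gauss pattern (I1) (x = 1; upper {-1/2, -1/2} half-integers, c = 7/2 in the evaluable pattern). Sum: (-1925/1024) * pi.


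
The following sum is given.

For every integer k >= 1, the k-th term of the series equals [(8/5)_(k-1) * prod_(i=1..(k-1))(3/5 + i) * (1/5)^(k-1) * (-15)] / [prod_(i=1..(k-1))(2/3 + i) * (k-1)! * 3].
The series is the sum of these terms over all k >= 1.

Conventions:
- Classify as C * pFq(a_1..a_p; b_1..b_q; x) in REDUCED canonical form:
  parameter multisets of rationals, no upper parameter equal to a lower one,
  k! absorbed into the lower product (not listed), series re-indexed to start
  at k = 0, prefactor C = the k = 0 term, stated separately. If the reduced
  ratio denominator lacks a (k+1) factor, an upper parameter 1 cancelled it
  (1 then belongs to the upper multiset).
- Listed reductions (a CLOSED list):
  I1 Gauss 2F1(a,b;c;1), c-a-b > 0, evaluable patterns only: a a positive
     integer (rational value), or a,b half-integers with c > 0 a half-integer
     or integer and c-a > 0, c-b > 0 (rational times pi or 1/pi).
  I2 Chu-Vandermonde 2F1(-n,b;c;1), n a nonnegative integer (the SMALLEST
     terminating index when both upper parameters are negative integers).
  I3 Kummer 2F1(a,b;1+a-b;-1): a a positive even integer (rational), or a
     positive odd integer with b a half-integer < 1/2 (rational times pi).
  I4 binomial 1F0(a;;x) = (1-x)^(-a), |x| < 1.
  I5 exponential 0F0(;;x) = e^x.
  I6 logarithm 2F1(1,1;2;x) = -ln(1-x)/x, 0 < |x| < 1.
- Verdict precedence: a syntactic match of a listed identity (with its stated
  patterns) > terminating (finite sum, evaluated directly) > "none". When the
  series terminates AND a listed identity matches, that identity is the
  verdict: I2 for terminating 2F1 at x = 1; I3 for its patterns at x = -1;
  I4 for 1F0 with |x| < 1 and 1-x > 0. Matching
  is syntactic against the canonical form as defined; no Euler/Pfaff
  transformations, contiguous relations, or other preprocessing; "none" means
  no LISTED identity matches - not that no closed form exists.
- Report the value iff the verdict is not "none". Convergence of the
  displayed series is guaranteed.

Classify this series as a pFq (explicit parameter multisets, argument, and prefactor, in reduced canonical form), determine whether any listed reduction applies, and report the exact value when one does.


At argument 1/5: a 2F1 with upper {8/5, 8/5}, lower {5/3}, scaled by C = -5. Verdict: none - at argument 1/5 the multisets {8/5, 8/5} ; {5/3} match no listed identity.

The tell: t_0 = -5 here, and the lower running product (C = -5, x = 1/5) is a rising factorial.
Adjacent-term ratio: r(k) = (1/5) * (k+8/5) (k+8/5) / [(k+5/3) (k+1)] - rational in k. x = (1/5); t_0 = -5; negate the roots.


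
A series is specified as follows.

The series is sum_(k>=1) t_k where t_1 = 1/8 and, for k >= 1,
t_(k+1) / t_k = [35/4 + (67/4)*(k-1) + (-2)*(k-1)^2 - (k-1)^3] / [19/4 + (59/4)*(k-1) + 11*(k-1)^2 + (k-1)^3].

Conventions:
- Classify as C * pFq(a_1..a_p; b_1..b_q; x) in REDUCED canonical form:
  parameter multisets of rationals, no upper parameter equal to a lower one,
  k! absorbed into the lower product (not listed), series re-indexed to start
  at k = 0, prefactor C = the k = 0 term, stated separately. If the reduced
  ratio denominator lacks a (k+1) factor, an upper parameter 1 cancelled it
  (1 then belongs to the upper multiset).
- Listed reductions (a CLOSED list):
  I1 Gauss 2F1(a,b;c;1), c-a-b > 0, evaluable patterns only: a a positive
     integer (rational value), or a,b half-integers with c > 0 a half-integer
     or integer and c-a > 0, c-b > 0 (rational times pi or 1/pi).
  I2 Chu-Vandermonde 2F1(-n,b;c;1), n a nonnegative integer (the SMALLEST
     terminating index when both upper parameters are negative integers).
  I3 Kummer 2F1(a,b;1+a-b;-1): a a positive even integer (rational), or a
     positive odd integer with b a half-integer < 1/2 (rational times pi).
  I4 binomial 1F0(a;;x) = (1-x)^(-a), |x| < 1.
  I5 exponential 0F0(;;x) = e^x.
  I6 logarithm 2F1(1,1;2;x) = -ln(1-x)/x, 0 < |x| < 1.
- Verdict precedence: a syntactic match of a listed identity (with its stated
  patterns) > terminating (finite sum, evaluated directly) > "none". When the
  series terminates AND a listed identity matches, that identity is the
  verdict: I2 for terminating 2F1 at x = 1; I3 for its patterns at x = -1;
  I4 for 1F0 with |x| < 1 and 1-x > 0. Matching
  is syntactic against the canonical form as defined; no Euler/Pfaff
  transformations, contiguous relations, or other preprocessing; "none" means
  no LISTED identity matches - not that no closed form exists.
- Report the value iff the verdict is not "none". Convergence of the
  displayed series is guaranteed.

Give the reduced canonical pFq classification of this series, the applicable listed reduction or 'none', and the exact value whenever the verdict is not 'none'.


x = -1 here; the reduced form reads 2F1, upper {-7/2, 5}, lower {19/2}, C = 1/8. Verdict: Kummer (I3) matches (x = -1; c = 19/2 equals 1+a-b for upper {-7/2, 5}: listed pattern). Value: (765765/4194304) * pi.

First insight: from the first term 1/8: cancel k + 1/2 from the displayed ratio first; then prefactor 1/8.
Adjacent-term ratio: r(k) = (-1) * (k-7/2) (k+5) / [(k+19/2) (k+1)] - rational in k. x = (-1); t_0 = 1/8; negate the roots.


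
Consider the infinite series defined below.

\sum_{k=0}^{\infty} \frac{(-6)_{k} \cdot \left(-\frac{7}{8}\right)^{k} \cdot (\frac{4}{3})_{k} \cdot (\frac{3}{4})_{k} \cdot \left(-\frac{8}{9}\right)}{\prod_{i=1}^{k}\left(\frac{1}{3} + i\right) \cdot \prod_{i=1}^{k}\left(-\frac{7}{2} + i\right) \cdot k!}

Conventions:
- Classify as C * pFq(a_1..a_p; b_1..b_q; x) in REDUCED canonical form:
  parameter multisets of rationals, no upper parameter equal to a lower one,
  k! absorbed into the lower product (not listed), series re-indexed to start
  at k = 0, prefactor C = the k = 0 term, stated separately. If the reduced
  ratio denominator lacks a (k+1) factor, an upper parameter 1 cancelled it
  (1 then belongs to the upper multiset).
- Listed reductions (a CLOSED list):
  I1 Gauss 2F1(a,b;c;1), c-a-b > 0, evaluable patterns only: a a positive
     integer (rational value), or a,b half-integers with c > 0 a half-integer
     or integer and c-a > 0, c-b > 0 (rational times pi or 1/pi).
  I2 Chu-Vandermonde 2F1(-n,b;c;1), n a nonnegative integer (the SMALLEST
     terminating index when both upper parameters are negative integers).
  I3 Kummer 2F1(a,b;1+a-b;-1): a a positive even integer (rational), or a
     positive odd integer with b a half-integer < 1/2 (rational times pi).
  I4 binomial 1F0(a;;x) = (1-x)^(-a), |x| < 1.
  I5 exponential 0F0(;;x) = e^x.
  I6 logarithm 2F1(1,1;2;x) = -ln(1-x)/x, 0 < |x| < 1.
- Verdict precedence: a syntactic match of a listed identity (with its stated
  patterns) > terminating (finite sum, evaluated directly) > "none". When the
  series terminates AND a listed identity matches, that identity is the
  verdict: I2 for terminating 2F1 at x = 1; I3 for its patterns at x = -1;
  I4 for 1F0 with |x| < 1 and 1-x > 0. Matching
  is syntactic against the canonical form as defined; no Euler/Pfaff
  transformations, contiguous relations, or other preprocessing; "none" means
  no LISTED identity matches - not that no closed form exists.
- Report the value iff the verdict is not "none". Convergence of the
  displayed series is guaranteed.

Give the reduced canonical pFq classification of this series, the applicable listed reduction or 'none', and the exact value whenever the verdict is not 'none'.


Canonical form: C = -\frac{8}{9} times 2F1 with upper {-6, \frac{3}{4}}, lower {-\frac{5}{2}}, x = -\frac{7}{8}. Verdict: terminating - no listed pattern fits, but -6 in the upper list cuts the series at k = 6; direct evaluation. Hence: \frac{9428291659}{31457280}.

Key step: from the first term -\frac{8}{9}: the lower running product (prefactor -8/9) is a rising factorial.
Step ratio: r(k) = -\frac{7}{8} * (k-6) (k+\frac{3}{4}) / [(k-\frac{5}{2}) (k+1)] - rational in k, leading ratio -\frac{7}{8}; with t_0 = -\frac{8}{9}, classification follows.


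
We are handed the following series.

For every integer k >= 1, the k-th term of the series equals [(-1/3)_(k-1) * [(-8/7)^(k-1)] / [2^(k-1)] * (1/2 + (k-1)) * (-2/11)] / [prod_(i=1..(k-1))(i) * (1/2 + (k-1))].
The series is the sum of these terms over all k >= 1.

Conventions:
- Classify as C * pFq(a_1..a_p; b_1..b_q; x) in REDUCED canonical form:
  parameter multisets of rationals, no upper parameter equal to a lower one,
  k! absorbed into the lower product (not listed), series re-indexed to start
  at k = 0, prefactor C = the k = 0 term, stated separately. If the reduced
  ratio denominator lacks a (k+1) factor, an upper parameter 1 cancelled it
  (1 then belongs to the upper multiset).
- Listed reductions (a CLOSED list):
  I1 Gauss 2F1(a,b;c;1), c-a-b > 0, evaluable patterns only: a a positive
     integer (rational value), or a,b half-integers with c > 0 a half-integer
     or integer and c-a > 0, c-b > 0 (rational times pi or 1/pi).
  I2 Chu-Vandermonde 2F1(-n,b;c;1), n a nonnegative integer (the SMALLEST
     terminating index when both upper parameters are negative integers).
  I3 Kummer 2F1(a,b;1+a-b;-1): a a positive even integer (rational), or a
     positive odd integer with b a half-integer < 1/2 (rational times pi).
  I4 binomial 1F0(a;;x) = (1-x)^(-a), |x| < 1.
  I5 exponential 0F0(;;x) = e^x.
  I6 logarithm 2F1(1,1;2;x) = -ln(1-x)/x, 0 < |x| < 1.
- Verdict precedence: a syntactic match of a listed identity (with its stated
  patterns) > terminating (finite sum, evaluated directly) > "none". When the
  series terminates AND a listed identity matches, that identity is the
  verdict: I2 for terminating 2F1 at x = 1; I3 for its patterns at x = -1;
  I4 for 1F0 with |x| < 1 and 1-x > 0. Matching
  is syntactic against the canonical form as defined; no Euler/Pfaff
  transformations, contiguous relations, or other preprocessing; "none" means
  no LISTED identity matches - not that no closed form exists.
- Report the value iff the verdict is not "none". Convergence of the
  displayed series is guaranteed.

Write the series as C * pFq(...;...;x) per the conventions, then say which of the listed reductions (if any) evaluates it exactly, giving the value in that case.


Key step: from the first term -2/11: k + 1/2 divides numerator and denominator alike; C = -2/11 after cancelling.
Ratio: r(k) = (-4/7) * (k-1/3) / [(k+1)] - rational in k, leading ratio (-4/7); with t_0 = -2/11, classification follows.

This is -2/11 * 1F0(-1/3; -; -4/7) in reduced canonical form. Verdict at x = -4/7: the I4 binomial reduction matches (the 1F0 binomial series: exponent 1/3, x = -4/7). Value: (-2/11) * (11/7)^(1/3).


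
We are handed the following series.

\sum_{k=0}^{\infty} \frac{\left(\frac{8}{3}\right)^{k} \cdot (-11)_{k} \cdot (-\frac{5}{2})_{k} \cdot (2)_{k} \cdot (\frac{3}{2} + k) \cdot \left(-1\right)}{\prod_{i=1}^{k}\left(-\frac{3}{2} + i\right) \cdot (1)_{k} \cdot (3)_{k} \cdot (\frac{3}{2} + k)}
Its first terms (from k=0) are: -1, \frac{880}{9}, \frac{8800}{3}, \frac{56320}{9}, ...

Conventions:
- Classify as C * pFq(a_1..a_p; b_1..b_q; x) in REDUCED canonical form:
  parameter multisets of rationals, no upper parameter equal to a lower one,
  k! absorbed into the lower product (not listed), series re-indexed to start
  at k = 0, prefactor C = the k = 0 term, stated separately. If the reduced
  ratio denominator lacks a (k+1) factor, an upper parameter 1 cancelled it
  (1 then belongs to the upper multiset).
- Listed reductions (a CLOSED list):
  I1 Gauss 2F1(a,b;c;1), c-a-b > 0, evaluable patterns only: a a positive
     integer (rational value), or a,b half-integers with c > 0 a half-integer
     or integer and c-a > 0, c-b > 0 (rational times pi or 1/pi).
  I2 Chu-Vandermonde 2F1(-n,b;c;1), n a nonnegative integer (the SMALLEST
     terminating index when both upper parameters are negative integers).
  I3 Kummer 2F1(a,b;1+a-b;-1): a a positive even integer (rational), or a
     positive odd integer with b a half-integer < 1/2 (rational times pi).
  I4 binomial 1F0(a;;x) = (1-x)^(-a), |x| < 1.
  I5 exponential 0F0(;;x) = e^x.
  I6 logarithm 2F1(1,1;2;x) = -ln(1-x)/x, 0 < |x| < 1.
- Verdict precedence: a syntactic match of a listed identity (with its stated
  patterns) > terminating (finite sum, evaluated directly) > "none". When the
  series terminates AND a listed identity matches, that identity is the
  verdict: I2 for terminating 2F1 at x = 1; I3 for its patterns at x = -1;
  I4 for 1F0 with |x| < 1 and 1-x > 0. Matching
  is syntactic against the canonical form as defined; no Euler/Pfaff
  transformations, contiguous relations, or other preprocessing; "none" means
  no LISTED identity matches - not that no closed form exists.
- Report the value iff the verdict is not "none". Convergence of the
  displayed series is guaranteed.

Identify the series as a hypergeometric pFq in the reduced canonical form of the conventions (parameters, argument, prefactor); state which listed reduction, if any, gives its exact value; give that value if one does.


First insight: t_0 = -1 here, and (1)_k (prefactor -1) is k! itself.
Adjacent-term ratio: r(k) = \frac{8}{3} * (k-11) (k-\frac{5}{2}) (k+2) / [(k-\frac{1}{2}) (k+3) (k+1)] - rational; roots negated = parameters, x = \frac{8}{3}, C = -1.

Prefactor -1, argument \frac{8}{3}: 3F2 with upper {-11, -\frac{5}{2}, 2} over lower {-\frac{1}{2}, 3}. Verdict: terminating - upper -11 stops the sum at k = 11; the 12 terms are added exactly. Sum: \frac{35922271713989}{5206881771}.


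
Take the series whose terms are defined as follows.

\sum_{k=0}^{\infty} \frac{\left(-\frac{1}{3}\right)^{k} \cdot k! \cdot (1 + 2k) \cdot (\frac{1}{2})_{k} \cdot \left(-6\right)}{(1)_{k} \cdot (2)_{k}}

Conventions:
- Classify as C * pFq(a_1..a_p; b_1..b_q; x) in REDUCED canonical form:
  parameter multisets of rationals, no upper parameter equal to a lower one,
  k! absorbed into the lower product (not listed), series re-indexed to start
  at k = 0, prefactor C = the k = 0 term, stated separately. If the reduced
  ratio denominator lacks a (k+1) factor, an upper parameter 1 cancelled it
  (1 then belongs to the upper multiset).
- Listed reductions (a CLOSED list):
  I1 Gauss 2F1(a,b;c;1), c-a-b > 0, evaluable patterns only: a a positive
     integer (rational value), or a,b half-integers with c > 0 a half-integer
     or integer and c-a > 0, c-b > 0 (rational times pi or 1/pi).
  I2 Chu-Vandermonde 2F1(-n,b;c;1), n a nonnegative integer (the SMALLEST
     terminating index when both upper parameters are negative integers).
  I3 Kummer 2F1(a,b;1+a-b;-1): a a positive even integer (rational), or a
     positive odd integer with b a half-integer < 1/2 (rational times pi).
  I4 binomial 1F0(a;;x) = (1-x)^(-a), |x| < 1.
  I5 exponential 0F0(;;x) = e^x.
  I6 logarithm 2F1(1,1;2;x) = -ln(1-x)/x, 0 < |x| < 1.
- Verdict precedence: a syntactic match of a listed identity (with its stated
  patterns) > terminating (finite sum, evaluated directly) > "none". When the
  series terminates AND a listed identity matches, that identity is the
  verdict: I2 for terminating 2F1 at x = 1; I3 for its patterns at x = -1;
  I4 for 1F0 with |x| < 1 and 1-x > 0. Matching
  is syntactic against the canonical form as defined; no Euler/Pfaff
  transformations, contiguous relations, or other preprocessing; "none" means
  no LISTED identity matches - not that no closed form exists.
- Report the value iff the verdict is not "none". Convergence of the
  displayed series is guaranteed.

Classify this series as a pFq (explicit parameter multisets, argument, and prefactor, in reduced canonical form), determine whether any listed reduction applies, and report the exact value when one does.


This is -6 * 2F1(1, \frac{3}{2}; 2; -\frac{1}{3}) in reduced canonical form. Verdict: none - this 2F1 at x = -\frac{1}{3} matches no listed pattern, and upper {1, \frac{3}{2}} holds no stopper.

First insight: with t_0 = -6, the factorial ratio (prefactor -6) (k+a-1)!/(a-1)! is a rising factorial (a)_k.
Term ratio: r(k) = -\frac{1}{3} * (k+1) (k+\frac{3}{2}) / [(k+2) (k+1)] - poly over poly, x = -\frac{1}{3} from leading terms; C = -6 at k = 0.


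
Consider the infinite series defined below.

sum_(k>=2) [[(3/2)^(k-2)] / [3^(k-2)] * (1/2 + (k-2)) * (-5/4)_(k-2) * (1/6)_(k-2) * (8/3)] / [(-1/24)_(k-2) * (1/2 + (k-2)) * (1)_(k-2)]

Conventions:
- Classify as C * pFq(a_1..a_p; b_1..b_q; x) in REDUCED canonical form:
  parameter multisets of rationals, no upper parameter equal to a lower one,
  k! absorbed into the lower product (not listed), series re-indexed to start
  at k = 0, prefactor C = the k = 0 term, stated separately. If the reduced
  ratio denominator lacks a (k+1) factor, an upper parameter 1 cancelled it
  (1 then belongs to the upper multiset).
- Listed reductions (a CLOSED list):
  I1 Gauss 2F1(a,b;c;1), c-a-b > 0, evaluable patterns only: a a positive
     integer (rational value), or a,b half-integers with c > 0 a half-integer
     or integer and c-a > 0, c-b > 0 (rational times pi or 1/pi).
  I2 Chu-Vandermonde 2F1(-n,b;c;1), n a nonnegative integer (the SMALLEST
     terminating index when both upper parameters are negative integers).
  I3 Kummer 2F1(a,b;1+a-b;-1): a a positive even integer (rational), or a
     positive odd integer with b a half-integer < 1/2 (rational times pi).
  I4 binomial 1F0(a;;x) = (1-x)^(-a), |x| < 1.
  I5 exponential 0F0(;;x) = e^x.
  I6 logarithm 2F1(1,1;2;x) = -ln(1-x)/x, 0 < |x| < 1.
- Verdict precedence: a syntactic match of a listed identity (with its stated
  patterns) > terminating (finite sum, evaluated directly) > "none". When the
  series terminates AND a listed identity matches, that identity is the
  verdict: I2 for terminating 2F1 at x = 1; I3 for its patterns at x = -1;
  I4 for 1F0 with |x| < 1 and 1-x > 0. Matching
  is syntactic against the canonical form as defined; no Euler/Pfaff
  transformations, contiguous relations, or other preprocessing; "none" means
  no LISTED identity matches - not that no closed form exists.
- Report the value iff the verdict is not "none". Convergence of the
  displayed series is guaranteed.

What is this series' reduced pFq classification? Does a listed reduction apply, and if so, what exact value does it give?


Prefactor 8/3, argument 1/2: 2F1 with upper {-5/4, 1/6} over lower {-1/24}. Verdict: none - at argument 1/2 the multisets {-5/4, 1/6} ; {-1/24} match no listed identity.

The tell: t_0 being 8/3, striking the common factor k + 1/2 reduces the term (C = 8/3).
Step ratio: r(k) = (1/2) * (k-5/4) (k+1/6) / [(k-1/24) (k+1)] - poly over poly, x = (1/2) from leading terms; C = 8/3 at k = 0.


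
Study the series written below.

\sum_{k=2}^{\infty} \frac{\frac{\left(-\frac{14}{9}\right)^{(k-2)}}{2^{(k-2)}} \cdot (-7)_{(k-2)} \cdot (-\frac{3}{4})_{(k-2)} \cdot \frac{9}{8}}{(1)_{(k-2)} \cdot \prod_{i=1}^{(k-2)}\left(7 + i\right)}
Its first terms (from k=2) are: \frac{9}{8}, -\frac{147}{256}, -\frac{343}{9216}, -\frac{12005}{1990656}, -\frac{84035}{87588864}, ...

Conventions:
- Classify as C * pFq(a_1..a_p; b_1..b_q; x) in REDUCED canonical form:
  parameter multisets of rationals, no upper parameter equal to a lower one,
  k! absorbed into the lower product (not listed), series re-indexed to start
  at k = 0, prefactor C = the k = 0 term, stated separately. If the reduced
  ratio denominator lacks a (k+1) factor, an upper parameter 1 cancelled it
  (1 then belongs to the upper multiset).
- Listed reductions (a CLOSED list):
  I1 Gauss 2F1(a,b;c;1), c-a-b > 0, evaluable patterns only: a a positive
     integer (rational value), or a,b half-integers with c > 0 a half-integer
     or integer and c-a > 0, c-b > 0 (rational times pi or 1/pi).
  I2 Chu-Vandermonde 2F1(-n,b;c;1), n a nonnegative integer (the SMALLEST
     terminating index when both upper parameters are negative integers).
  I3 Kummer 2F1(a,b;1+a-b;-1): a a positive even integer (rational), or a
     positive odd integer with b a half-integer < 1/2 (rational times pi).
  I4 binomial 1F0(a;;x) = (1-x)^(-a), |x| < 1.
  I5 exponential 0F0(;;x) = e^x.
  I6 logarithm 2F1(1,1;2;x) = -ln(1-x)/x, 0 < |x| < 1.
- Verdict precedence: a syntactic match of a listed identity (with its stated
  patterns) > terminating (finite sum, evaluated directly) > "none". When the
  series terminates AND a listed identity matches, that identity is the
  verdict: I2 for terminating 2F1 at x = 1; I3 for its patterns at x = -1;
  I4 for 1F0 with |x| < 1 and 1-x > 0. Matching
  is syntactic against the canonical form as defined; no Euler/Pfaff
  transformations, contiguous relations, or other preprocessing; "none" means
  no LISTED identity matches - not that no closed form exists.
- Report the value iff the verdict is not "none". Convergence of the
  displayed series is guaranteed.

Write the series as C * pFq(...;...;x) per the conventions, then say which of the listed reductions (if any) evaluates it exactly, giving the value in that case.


x = -\frac{7}{9} here; the reduced form reads 2F1, upper {-7, -\frac{3}{4}}, lower {8}, C = \frac{9}{8}. Verdict: terminating (-7 upstairs). 8 nonzero terms in all; added directly. Exact value: \frac{16556765518417}{32692368310272}.

Key step: from the first term \frac{9}{8}: (1)_k (C = 9/8, x = -7/9) is k! itself.
Step ratio: r(k) = -\frac{7}{9} * (k-7) (k-\frac{3}{4}) / [(k+8) (k+1)] - rational in k. x = -\frac{7}{9}; t_0 = \frac{9}{8}; negate the roots.


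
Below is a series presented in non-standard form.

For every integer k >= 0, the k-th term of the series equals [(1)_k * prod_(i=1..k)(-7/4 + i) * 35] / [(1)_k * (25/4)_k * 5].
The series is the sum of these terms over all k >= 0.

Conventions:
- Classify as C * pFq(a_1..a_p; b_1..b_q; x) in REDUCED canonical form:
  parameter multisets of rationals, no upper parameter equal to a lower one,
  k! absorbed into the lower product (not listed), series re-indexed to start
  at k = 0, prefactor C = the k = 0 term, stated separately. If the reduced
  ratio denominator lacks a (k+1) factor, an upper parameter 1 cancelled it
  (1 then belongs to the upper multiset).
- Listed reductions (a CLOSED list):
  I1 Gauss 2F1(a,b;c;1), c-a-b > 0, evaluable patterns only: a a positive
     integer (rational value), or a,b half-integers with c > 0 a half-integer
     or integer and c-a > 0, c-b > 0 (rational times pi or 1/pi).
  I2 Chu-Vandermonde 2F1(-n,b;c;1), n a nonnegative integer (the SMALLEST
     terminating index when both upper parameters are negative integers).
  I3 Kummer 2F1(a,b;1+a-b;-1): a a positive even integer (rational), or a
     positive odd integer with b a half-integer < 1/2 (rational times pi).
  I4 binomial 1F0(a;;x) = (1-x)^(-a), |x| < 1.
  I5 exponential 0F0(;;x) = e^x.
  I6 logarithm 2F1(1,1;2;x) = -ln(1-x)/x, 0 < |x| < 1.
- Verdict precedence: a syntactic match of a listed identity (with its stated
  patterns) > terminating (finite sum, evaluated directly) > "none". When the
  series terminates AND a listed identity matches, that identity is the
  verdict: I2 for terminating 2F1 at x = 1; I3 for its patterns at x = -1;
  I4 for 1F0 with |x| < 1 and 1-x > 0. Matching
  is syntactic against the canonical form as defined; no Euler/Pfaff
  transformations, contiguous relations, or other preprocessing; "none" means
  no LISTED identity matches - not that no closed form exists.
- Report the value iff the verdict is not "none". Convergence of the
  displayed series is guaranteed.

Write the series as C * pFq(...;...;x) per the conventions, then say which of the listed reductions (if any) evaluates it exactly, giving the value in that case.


Canonical form: C = 7 times 2F1 with upper {-3/4, 1}, lower {25/4}, x = 1. Verdict: Gauss (I1, integer-parameter pattern) fires (x = 1: the Gamma ratio telescopes since c-a-b = 6 > 0 and a = 1 in Z>0). Its exact value is 49/8.

Key step: t_0 = 7 here, and (1)_k (C = 7, x = 1) is k! itself.
Step ratio: r(k) = 1 * (k-3/4) (k+1) / [(k+25/4) (k+1)] - poly over poly, x = 1 from leading terms; C = 7 at k = 0.


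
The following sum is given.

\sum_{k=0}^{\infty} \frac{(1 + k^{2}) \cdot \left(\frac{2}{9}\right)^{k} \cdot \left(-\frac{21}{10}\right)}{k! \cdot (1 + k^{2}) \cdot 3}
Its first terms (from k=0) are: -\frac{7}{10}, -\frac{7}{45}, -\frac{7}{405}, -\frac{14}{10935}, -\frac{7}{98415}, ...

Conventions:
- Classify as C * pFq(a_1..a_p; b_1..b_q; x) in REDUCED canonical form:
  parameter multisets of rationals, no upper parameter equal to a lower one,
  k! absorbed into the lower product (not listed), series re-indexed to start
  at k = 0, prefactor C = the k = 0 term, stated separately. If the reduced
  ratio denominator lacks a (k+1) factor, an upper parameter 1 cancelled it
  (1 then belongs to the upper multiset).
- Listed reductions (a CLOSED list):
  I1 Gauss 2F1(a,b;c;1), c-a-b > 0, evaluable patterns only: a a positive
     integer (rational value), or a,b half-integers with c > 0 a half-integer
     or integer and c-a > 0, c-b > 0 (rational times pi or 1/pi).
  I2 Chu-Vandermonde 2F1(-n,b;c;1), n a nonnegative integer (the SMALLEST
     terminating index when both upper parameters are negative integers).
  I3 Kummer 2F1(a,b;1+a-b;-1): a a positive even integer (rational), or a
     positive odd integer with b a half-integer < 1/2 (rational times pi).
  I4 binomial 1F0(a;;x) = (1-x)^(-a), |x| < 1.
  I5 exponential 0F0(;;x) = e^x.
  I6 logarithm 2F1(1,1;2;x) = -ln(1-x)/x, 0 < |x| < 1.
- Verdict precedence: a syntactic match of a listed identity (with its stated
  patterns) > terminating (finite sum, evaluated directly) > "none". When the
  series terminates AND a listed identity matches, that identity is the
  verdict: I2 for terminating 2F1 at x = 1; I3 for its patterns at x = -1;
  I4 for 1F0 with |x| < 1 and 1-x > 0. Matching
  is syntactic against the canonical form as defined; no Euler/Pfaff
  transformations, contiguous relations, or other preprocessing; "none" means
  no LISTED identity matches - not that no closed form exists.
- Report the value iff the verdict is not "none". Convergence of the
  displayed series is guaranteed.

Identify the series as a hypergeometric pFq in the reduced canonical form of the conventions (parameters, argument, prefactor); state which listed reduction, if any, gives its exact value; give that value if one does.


The tell: t_0 = -\frac{7}{10} here, and striking the common factor k^2 + 1 reduces the term (prefactor -7/10).
Consecutive-term ratio: r(k) = \frac{2}{9} * 1 / [(k+1)] - poly over poly, x = \frac{2}{9} from leading terms; C = -\frac{7}{10} at k = 0.

At argument \frac{2}{9}: a 0F0 with upper {-}, lower {-}, scaled by C = -\frac{7}{10}. Verdict: exponential (I5) applies (the 0F0 exponential series at x = \frac{2}{9}). Exact value: \left(-\frac{7}{10}\right) \cdot e^{\frac{2}{9}}.


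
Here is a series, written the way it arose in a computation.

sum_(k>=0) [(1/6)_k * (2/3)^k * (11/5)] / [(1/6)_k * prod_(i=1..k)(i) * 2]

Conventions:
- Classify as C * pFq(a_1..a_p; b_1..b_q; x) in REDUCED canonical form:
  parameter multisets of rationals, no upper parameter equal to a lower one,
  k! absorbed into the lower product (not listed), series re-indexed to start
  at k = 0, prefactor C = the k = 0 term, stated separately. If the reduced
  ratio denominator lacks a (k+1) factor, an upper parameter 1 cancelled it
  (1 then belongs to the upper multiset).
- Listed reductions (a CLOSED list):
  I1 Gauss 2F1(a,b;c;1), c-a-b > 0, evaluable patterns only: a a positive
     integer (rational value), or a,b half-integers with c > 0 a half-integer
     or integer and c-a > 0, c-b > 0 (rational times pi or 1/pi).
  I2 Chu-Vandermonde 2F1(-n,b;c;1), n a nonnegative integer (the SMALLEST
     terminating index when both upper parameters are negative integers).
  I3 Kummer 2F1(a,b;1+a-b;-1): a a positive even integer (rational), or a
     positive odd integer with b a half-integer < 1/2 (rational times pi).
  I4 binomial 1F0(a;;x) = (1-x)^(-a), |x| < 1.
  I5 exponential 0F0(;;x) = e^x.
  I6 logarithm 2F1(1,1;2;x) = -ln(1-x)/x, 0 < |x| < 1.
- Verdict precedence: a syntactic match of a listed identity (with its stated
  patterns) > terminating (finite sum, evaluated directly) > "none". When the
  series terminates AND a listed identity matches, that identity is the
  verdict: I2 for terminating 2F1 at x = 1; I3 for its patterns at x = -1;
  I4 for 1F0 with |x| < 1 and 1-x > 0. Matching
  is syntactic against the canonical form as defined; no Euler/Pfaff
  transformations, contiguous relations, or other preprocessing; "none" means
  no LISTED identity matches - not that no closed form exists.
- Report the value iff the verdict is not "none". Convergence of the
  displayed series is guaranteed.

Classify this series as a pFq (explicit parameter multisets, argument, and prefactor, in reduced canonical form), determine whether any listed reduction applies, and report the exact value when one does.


Classification (C = 11/10): 0F0 with upper {-}, lower {-}, argument x = 2/3. Verdict (x = 2/3): the exponential series (I5) applies (the 0F0 exponential series at x = 2/3). Exact value: (11/10) * e^(2/3).

Key step: with t_0 = 11/10, the product of the first k integers (C = 11/10) is k!.
Consecutive-term ratio: r(k) = (2/3) * 1 / [(k+1)] - rational in k. x = (2/3); t_0 = 11/10; negate the roots.


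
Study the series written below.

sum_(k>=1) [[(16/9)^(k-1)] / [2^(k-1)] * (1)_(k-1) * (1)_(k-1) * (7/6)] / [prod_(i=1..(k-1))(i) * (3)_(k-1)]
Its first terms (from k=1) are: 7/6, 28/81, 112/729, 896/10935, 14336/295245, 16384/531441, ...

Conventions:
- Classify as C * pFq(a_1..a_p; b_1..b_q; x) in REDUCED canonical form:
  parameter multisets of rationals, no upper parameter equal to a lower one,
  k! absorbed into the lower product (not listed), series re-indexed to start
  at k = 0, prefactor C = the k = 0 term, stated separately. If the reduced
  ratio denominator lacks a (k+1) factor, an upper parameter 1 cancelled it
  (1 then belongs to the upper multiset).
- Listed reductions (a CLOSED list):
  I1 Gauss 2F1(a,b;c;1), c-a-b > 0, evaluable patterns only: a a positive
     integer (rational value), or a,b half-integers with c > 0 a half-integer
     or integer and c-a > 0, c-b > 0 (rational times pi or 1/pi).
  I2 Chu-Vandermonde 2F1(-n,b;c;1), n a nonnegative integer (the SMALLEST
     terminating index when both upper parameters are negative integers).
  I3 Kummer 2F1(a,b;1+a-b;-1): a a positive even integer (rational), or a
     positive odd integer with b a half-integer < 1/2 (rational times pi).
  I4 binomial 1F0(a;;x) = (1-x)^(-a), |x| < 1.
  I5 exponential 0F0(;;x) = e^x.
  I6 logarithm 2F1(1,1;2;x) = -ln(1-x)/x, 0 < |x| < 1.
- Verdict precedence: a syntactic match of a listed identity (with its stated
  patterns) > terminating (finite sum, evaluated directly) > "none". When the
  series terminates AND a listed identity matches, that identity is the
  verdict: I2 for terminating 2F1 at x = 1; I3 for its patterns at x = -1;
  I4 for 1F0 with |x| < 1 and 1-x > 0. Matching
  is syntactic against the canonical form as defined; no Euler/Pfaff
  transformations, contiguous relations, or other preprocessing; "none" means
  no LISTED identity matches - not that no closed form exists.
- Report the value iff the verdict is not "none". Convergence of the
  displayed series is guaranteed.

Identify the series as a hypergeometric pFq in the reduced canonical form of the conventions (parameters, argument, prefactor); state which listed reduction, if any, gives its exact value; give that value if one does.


This is 7/6 * 2F1(1, 1; 3; 8/9) in reduced canonical form. Verdict: no listed reduction: x = 8/9 and upper {1, 1} fail every I1-I6 pattern.

Key step: with t_0 = 7/6, the two k-th powers (C = 7/6, x = 8/9) combine into one argument.
Step ratio: r(k) = (8/9) * (k+1) (k+1) / [(k+3) (k+1)] - rational in k, leading ratio (8/9); with t_0 = 7/6, classification follows.


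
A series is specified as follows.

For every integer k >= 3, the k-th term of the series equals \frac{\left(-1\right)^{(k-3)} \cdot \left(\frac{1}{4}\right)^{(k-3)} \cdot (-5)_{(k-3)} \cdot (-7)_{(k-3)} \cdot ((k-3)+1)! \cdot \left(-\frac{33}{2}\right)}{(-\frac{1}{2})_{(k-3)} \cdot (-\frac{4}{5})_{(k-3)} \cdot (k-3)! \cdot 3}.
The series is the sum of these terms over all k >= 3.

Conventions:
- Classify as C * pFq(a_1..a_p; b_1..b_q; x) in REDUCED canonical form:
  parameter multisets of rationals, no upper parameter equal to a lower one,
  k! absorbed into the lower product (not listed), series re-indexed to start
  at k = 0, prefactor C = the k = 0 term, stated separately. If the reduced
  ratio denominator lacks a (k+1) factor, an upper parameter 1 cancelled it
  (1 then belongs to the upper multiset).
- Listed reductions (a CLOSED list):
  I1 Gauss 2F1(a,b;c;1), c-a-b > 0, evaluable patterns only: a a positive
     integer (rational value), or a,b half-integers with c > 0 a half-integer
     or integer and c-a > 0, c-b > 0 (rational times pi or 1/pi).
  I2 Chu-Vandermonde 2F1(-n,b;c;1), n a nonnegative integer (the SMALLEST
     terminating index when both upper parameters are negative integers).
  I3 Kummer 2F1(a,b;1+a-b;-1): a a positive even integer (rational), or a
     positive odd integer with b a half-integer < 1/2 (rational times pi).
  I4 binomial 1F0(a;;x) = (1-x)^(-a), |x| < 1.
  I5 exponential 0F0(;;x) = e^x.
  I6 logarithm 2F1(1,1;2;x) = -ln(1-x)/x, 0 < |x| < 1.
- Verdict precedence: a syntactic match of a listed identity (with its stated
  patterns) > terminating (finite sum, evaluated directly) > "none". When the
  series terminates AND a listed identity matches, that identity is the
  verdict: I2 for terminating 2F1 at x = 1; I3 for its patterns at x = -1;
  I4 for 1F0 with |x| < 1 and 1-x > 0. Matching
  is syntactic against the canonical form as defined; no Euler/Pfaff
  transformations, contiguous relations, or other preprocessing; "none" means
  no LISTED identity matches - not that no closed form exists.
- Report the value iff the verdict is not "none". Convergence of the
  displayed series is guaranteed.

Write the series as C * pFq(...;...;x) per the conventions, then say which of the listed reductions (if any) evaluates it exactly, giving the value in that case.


At argument -\frac{1}{4}: a 3F2 with upper {-7, -5, 2}, lower {-\frac{4}{5}, -\frac{1}{2}}, scaled by C = -\frac{11}{2}. Verdict: terminating - upper parameter -5 makes this a finite sum (last index 5), evaluated exactly. Hence: \frac{869673}{64}.

Key step: x = -\frac{1}{4} and the constant factors (prefactor -11/2) combine into one prefactor.
Adjacent-term ratio: r(k) = -\frac{1}{4} * (k-7) (k-5) (k+2) / [(k-\frac{4}{5}) (k-\frac{1}{2}) (k+1)] - poly over poly, x = -\frac{1}{4} from leading terms; C = -\frac{11}{2} at k = 0.


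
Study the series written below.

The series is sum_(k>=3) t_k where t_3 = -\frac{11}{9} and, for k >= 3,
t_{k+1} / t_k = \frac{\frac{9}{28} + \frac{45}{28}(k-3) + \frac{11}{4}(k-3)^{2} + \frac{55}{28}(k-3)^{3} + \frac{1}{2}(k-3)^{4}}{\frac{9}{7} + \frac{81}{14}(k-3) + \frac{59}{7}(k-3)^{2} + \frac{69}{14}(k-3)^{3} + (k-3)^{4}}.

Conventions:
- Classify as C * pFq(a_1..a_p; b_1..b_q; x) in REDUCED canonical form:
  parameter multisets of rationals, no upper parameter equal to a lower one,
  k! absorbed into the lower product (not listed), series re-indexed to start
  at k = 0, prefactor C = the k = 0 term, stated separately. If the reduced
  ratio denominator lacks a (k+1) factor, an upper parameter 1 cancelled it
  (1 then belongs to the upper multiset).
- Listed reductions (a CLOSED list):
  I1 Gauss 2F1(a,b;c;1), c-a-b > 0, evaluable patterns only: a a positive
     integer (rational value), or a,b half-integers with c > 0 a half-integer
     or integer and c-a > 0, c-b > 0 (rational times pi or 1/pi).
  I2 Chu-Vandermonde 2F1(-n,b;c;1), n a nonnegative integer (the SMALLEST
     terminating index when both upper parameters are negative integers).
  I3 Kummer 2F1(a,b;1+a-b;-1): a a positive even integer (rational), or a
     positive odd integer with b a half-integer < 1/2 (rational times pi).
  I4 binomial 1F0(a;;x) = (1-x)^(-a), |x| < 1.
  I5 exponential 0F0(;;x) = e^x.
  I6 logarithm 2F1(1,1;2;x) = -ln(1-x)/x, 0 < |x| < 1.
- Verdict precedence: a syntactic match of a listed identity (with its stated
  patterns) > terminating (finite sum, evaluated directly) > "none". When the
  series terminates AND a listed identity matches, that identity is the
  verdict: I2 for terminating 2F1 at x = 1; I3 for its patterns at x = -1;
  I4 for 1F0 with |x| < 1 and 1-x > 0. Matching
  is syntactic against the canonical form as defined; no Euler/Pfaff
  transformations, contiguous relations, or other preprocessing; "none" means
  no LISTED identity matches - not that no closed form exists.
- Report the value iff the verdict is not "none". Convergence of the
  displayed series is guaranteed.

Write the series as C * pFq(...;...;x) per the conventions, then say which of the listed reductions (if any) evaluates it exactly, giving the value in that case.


Classification (C = -\frac{11}{9}): 2F1 with upper {1, 1}, lower {2}, argument x = \frac{1}{2}. Verdict: this is the I6 logarithm reduction (the logarithm: parameters (1,1;2), x = \frac{1}{2}). Exact value: \frac{22}{9} \cdot \ln\left(\frac{1}{2}\right).

The tell: from the first term -\frac{11}{9}: the parameter 3/7 appears in both the upper and lower lists and cancels (alongside the other common factor).
Term ratio: r(k) = \frac{1}{2} * (k+1) (k+1) / [(k+2) (k+1)] - rational in k. x = \frac{1}{2}; t_0 = -\frac{11}{9}; negate the roots.


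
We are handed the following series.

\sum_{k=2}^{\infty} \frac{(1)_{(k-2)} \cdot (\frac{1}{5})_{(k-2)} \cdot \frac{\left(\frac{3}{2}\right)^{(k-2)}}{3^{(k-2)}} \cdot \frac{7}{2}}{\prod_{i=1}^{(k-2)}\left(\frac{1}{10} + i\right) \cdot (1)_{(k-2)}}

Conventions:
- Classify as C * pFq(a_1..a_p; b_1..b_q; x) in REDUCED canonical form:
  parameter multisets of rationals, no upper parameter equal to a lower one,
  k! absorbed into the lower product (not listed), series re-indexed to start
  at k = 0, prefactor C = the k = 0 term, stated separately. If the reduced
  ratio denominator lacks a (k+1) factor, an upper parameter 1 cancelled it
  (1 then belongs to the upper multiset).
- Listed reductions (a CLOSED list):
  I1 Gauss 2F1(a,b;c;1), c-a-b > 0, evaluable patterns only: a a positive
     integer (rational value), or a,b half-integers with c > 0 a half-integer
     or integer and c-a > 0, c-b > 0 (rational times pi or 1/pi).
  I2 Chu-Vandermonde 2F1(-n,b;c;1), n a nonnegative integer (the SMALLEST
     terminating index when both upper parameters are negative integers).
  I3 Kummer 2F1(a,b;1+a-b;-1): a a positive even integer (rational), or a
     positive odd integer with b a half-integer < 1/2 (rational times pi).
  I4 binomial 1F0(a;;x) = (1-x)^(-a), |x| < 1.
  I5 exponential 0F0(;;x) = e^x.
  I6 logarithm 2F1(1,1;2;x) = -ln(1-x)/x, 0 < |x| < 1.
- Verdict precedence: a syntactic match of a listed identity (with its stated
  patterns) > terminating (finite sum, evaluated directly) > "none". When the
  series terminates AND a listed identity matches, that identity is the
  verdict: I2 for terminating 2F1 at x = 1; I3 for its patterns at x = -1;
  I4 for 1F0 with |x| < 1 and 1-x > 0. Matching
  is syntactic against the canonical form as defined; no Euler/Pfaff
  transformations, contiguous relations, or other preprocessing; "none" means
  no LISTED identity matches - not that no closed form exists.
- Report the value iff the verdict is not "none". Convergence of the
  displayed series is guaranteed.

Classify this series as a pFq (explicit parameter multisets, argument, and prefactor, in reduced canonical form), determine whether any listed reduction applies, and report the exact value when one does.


Prefactor \frac{7}{2}, argument \frac{1}{2}: 2F1 with upper {\frac{1}{5}, 1} over lower {\frac{11}{10}}. Verdict: none - at argument \frac{1}{2} the multisets {\frac{1}{5}, 1} ; {\frac{11}{10}} match no listed identity.

The tell: t_0 being \frac{7}{2}, the lower running product (prefactor 7/2) is a rising factorial.
Step ratio: r(k) = \frac{1}{2} * (k+\frac{1}{5}) (k+1) / [(k+\frac{11}{10}) (k+1)] - rational in k. x = \frac{1}{2}; t_0 = \frac{7}{2}; negate the roots.
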